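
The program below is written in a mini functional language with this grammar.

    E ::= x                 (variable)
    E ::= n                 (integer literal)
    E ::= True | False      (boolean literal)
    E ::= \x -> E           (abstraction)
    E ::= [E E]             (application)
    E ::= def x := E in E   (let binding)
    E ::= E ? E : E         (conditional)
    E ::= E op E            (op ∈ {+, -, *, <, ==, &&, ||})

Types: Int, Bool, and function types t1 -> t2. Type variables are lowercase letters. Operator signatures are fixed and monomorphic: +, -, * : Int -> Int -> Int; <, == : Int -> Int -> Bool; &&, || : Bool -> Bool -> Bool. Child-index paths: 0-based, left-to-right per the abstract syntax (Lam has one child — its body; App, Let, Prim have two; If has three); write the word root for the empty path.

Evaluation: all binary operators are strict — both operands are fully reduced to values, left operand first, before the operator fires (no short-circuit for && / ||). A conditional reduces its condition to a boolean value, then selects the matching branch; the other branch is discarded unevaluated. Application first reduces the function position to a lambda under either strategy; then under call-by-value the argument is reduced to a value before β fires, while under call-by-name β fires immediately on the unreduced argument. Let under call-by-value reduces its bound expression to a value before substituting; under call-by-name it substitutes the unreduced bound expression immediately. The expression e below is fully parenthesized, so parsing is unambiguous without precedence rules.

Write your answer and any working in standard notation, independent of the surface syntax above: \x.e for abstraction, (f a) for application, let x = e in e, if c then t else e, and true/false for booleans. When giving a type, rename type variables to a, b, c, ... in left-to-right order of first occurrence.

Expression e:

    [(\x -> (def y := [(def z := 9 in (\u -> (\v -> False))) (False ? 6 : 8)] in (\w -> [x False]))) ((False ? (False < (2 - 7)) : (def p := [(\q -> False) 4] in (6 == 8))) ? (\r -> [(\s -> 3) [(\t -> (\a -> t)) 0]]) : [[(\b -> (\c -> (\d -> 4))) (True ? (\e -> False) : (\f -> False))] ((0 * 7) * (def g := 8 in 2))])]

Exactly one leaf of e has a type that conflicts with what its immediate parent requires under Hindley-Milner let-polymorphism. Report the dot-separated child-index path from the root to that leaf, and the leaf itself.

Trace:
let z : Int
\v._ : c -> Bool
\u._ : b -> c -> Bool
  unify Bool ~ Bool
  unify Int ~ Int
  unify b -> c -> Bool ~ Int -> d
  unify b ~ Int
  unify c -> Bool ~ d
_ _ : c -> Bool
let y : forall. c -> Bool
x : a
  unify a ~ Bool -> f
_ _ : f
\w._ : e -> f
\x._ : (Bool -> f) -> e -> f
  unify Bool ~ Bool
  unify Bool ~ Int
  FAIL: mismatch Bool ~ Int

Answer: 1.0.1.0 : false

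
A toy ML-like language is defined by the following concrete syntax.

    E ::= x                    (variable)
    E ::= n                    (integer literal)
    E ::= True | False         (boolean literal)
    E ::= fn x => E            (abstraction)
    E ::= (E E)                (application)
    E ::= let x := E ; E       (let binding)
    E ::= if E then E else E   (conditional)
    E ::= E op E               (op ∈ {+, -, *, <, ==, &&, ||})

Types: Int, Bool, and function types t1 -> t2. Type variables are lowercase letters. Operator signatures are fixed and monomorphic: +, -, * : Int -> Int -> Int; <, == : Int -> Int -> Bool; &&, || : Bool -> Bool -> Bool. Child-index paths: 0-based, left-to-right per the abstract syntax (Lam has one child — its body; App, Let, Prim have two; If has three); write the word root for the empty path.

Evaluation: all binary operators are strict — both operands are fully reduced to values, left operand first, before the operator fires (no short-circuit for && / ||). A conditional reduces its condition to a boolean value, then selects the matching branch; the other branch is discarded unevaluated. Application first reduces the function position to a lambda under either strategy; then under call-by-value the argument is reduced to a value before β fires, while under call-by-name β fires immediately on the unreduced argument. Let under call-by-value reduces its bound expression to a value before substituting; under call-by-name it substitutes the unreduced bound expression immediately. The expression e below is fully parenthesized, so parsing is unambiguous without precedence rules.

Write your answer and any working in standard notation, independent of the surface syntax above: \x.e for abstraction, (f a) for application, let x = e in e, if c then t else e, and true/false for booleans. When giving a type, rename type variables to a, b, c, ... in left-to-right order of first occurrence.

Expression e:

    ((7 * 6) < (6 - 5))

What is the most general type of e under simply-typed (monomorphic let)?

Trace:
  unify Int ~ Int
  unify Int ~ Int
  unify Int ~ Int
  unify Int ~ Int
  unify Int ~ Int
  unify Int ~ Int

Answer: Bool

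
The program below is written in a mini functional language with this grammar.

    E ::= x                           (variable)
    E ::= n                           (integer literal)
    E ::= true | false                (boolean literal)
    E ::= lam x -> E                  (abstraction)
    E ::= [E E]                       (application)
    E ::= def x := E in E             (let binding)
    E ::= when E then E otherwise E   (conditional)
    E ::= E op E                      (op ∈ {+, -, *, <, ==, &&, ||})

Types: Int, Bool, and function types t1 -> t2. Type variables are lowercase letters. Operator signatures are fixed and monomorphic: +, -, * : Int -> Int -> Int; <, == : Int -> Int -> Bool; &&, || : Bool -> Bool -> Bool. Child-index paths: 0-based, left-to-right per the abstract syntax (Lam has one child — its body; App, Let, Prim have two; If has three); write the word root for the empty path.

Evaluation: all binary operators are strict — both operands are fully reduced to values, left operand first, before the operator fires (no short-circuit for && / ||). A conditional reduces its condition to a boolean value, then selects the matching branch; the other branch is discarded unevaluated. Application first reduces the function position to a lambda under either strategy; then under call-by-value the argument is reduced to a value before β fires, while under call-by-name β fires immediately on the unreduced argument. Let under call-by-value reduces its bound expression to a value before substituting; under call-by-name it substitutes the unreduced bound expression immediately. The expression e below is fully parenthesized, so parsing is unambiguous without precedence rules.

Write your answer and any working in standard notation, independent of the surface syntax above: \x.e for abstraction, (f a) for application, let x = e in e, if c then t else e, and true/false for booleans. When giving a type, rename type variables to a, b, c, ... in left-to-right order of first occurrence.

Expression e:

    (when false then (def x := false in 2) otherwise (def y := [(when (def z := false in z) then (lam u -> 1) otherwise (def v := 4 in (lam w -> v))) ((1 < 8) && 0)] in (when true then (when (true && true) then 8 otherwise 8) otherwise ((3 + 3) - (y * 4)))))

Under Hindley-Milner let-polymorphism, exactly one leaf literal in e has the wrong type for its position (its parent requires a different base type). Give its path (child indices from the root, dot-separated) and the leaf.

Trace:
  unify Bool ~ Bool
let x : Bool
let z : Bool
z : Bool
  unify Bool ~ Bool
\u._ : a -> Int
let v : Int
v : Int
\w._ : b -> Int
  unify a -> Int ~ b -> Int
  unify a ~ b
  unify Int ~ Int
  unify Int ~ Int
  unify Int ~ Int
  unify Bool ~ Bool
  unify Int ~ Bool
  FAIL: mismatch Int ~ Bool

Answer: 2.0.1.1 : 0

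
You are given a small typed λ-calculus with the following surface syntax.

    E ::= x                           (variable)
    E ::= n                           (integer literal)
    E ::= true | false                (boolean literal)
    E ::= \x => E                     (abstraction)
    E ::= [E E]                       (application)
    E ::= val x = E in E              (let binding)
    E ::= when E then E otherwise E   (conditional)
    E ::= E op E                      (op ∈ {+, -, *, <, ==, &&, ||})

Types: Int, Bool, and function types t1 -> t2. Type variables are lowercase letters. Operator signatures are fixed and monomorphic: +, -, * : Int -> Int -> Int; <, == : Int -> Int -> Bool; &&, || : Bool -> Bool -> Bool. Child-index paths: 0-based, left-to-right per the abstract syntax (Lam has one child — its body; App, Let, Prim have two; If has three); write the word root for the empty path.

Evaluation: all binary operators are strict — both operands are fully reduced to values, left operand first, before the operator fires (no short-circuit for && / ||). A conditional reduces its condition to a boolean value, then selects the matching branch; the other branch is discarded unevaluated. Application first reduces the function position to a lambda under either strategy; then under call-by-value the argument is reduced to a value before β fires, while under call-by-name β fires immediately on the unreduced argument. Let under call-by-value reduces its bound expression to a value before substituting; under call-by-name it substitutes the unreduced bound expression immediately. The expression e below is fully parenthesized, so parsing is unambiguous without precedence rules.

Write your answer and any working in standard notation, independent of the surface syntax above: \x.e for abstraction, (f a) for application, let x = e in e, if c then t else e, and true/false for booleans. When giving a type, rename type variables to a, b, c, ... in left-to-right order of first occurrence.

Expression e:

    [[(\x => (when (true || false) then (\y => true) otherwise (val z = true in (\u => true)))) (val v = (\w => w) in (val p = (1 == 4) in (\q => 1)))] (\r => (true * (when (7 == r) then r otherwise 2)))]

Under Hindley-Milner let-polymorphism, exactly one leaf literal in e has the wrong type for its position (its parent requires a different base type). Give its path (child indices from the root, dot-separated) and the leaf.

Answer: 1.0.0 : true

Derivation:
  unify Bool ~ Bool
  unify Bool ~ Bool
  unify Bool ~ Bool
\y._ : b -> Bool
let z : Bool
\u._ : c -> Bool
  unify b -> Bool ~ c -> Bool
  unify b ~ c
  unify Bool ~ Bool
\x._ : a -> c -> Bool
w : d
\w._ : d -> d
let v : forall. d -> d
  unify Int ~ Int
  unify Int ~ Int
let p : Bool
\q._ : e -> Int
  unify a -> c -> Bool ~ (e -> Int) -> f
  unify a ~ e -> Int
  unify c -> Bool ~ f
_ _ : c -> Bool
  unify Bool ~ Int
  FAIL: mismatch Bool ~ Int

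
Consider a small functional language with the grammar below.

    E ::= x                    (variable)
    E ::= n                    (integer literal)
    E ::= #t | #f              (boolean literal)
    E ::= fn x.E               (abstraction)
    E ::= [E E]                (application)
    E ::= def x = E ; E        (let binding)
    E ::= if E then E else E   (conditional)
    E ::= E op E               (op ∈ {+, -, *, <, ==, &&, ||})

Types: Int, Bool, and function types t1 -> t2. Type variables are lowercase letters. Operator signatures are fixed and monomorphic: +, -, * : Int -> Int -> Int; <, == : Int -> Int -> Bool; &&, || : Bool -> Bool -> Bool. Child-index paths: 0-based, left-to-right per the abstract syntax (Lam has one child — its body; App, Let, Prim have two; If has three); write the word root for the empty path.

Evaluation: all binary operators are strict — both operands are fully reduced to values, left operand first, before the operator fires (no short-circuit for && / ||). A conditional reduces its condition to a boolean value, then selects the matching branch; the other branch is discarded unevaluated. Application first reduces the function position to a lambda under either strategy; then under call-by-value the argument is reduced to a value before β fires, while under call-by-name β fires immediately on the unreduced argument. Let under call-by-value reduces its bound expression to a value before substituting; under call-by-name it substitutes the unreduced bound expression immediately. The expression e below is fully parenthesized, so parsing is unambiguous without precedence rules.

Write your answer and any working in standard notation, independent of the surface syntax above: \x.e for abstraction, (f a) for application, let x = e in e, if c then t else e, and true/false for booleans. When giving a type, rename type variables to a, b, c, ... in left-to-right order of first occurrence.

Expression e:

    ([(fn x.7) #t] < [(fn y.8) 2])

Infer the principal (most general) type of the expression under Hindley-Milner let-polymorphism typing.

Working:
\x._ : a -> Int
  unify a -> Int ~ Bool -> b
  unify a ~ Bool
  unify Int ~ b
_ _ : Int
  unify Int ~ Int
\y._ : c -> Int
  unify c -> Int ~ Int -> d
  unify c ~ Int
  unify Int ~ d
_ _ : Int
  unify Int ~ Int

Answer: Bool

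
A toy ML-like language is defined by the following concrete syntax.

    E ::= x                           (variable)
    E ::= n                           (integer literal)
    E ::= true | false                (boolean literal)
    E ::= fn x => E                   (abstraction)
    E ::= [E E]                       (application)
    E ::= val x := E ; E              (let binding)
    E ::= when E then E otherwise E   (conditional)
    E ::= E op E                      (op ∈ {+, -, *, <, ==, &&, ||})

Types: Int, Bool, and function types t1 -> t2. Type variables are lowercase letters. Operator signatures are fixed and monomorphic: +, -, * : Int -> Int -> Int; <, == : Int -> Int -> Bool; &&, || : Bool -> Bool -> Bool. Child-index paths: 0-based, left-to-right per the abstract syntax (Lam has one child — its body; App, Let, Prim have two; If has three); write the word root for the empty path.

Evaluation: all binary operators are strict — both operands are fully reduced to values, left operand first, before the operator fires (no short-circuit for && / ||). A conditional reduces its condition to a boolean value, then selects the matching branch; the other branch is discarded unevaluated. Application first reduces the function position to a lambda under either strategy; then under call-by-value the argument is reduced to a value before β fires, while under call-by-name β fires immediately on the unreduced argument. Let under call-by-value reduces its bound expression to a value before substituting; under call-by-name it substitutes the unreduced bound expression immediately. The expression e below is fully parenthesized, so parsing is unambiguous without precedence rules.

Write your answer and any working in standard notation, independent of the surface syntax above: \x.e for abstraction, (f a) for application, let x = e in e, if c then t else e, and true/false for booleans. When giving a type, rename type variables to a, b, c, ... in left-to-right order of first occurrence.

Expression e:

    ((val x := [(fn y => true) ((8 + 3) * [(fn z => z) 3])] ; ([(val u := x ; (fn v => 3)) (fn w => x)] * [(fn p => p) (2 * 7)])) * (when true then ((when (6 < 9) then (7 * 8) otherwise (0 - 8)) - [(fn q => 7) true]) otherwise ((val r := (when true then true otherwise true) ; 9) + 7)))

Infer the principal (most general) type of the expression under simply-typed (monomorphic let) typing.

Answer: Int

Derivation:
\y._ : a -> Bool
  unify Int ~ Int
  unify Int ~ Int
  unify Int ~ Int
z : b
\z._ : b -> b
  unify b -> b ~ Int -> c
  unify b ~ Int
  unify Int ~ c
_ _ : Int
  unify Int ~ Int
  unify a -> Bool ~ Int -> d
  unify a ~ Int
  unify Bool ~ d
_ _ : Bool
let x : Bool
x : Bool
let u : Bool
\v._ : e -> Int
x : Bool
\w._ : f -> Bool
  unify e -> Int ~ (f -> Bool) -> g
  unify e ~ f -> Bool
  unify Int ~ g
_ _ : Int
  unify Int ~ Int
p : h
\p._ : h -> h
  unify Int ~ Int
  unify Int ~ Int
  unify h -> h ~ Int -> i
  unify h ~ Int
  unify Int ~ i
_ _ : Int
  unify Int ~ Int
  unify Int ~ Int
  unify Bool ~ Bool
  unify Int ~ Int
  unify Int ~ Int
  unify Bool ~ Bool
  unify Int ~ Int
  unify Int ~ Int
  unify Int ~ Int
  unify Int ~ Int
  unify Int ~ Int
  unify Int ~ Int
\q._ : j -> Int
  unify j -> Int ~ Bool -> k
  unify j ~ Bool
  unify Int ~ k
_ _ : Int
  unify Int ~ Int
  unify Bool ~ Bool
  unify Bool ~ Bool
let r : Bool
  unify Int ~ Int
  unify Int ~ Int
  unify Int ~ Int
  unify Int ~ Int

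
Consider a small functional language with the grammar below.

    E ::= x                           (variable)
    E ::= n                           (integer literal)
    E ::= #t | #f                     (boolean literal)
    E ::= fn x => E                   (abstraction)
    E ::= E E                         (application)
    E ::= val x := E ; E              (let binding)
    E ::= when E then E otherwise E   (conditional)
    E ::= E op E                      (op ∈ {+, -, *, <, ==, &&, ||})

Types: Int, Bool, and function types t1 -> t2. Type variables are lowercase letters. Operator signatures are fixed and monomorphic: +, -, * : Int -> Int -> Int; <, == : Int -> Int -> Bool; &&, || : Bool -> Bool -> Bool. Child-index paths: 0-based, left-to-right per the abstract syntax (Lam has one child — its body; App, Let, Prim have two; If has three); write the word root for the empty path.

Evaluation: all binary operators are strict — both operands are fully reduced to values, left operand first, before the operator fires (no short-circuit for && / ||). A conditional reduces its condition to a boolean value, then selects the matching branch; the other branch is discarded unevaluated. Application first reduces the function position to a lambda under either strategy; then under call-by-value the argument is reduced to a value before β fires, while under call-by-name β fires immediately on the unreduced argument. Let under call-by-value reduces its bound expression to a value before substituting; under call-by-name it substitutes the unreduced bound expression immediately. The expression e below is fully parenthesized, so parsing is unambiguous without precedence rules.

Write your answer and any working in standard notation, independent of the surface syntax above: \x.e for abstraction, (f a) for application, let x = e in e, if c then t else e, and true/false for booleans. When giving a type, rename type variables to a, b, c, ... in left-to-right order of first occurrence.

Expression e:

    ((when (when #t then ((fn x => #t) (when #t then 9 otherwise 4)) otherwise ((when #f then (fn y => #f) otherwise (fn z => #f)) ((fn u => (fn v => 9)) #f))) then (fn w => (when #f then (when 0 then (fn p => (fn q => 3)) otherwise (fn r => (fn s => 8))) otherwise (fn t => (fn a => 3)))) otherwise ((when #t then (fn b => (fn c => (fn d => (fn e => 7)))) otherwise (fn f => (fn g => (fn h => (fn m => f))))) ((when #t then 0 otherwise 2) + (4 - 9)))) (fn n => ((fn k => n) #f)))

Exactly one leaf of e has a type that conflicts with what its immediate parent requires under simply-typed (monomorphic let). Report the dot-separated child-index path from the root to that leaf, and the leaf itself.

Trace:
  unify Bool ~ Bool
\x._ : a -> Bool
  unify Bool ~ Bool
  unify Int ~ Int
  unify a -> Bool ~ Int -> b
  unify a ~ Int
  unify Bool ~ b
_ _ : Bool
  unify Bool ~ Bool
\y._ : c -> Bool
\z._ : d -> Bool
  unify c -> Bool ~ d -> Bool
  unify c ~ d
  unify Bool ~ Bool
\v._ : f -> Int
\u._ : e -> f -> Int
  unify e -> f -> Int ~ Bool -> g
  unify e ~ Bool
  unify f -> Int ~ g
_ _ : f -> Int
  unify d -> Bool ~ (f -> Int) -> h
  unify d ~ f -> Int
  unify Bool ~ h
_ _ : Bool
  unify Bool ~ Bool
  unify Bool ~ Bool
  unify Bool ~ Bool
  unify Int ~ Bool
  FAIL: mismatch Int ~ Bool

Answer: 0.1.0.1.0 : 0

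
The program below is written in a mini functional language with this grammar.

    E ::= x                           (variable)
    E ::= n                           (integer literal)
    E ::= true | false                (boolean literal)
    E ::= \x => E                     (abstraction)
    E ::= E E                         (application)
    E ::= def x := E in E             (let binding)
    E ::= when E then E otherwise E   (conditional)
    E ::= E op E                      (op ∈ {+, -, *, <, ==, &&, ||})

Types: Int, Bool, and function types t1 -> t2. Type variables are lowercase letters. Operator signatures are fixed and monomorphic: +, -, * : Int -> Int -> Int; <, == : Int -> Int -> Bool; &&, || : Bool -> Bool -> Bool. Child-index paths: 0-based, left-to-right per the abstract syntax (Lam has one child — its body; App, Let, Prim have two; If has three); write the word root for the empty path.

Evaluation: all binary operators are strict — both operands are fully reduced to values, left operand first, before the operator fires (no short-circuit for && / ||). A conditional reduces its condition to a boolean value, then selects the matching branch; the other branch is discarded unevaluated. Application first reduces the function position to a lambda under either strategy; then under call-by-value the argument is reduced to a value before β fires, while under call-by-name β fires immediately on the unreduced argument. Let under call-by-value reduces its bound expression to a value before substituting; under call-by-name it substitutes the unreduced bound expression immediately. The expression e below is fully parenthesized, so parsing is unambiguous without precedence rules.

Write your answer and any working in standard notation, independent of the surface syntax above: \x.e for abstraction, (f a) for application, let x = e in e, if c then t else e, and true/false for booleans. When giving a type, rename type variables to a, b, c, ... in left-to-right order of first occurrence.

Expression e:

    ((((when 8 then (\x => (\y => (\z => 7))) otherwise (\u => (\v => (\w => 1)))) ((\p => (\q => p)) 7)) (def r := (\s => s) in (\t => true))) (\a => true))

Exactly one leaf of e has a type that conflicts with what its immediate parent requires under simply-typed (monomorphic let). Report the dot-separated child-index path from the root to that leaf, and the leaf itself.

Derivation:
  unify Int ~ Bool
  FAIL: mismatch Int ~ Bool

Answer: 0.0.0.0 : 8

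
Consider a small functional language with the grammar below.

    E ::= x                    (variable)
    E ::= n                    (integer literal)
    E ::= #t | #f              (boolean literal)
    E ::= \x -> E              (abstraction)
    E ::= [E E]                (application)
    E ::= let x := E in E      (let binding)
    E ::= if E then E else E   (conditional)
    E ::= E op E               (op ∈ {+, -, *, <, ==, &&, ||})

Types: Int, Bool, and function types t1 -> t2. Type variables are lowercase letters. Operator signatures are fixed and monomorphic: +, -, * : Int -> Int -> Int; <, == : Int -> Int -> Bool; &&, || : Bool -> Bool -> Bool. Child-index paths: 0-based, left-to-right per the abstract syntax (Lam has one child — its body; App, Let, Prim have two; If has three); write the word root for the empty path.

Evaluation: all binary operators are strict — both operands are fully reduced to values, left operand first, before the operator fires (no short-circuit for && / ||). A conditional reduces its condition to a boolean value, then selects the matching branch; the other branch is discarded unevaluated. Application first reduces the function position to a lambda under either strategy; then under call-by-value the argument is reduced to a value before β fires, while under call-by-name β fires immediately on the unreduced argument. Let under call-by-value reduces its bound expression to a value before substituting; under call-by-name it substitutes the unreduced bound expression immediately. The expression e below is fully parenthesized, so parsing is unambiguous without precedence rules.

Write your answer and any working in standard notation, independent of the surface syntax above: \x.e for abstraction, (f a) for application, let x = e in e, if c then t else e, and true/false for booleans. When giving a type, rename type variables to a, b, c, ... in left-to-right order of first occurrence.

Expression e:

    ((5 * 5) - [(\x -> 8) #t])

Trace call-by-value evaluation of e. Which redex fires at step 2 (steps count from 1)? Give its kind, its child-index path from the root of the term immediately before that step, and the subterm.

Derivation:
step 0: ((5 * 5) - ((\x.8) true))
step 1: [delta@0] (25 - ((\x.8) true))
step 2: [beta@1] (25 - 8)

Answer: beta at 1 : ((\x.8) true)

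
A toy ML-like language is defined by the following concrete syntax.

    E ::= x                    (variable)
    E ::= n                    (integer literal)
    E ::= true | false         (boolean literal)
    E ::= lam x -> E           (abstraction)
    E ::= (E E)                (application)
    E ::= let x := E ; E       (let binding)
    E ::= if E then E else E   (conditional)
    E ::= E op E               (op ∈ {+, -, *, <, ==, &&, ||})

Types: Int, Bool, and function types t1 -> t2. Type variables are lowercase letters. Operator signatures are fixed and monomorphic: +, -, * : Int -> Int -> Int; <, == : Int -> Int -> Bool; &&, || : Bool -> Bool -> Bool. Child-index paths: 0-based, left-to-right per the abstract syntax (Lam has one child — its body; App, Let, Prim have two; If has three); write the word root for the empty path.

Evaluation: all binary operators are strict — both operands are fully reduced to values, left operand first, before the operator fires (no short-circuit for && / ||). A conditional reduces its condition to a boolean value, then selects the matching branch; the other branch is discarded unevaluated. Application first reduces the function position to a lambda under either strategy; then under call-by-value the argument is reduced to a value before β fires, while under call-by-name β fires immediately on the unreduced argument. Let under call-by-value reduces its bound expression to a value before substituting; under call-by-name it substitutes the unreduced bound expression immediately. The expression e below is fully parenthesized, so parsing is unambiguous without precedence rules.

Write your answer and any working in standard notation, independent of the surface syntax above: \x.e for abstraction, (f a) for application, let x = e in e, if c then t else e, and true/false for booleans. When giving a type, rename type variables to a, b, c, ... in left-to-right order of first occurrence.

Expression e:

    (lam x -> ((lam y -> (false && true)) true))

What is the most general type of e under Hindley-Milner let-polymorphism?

Answer: a -> Bool

Trace:
  unify Bool ~ Bool
  unify Bool ~ Bool
\y._ : b -> Bool
  unify b -> Bool ~ Bool -> c
  unify b ~ Bool
  unify Bool ~ c
_ _ : Bool
\x._ : a -> Bool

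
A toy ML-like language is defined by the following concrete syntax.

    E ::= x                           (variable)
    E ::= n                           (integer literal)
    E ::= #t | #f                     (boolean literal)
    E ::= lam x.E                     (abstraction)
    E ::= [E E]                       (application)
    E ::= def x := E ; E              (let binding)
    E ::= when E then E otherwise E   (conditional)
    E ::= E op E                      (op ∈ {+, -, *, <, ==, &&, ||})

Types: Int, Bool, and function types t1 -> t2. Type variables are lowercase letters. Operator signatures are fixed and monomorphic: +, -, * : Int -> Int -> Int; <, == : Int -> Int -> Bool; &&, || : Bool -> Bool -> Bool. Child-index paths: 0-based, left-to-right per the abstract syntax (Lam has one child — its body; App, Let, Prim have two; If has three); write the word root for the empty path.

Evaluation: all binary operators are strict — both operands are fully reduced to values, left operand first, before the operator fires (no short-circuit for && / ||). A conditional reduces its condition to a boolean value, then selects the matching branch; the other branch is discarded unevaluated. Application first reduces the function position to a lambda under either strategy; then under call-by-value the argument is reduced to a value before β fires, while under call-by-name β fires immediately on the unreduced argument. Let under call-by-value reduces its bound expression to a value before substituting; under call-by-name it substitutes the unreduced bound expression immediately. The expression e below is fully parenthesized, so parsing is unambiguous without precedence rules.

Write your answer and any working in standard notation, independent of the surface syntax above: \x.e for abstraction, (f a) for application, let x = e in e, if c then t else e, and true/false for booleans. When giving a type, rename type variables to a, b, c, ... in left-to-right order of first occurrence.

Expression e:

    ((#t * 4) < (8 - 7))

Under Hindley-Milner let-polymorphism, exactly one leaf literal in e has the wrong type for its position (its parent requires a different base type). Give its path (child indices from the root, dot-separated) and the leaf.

Answer: 0.0 : true

Trace:
  unify Bool ~ Int
  FAIL: mismatch Bool ~ Int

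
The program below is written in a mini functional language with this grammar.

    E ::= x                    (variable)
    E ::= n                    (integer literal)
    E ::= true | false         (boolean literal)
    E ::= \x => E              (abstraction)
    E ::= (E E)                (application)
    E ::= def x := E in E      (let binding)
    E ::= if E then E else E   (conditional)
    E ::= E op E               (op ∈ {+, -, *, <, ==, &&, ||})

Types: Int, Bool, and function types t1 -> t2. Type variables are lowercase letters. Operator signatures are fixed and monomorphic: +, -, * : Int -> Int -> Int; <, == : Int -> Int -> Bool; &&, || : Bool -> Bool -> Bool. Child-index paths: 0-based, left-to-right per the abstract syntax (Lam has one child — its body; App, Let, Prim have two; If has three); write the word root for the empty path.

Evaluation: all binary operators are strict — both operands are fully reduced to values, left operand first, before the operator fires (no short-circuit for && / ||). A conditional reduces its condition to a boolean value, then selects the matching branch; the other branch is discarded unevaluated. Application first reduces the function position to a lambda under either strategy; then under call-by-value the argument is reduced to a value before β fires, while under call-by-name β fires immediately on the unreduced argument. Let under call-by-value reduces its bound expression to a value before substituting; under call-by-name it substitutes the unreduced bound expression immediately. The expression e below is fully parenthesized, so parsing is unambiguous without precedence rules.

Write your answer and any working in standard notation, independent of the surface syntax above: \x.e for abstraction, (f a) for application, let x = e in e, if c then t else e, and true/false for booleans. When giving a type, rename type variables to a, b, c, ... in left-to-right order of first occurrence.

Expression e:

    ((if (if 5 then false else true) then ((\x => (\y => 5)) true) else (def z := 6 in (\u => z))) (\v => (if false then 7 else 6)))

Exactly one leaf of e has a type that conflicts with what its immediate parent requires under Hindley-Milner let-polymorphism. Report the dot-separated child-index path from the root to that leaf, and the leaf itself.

Answer: 0.0.0 : 5

Working:
  unify Int ~ Bool
  FAIL: mismatch Int ~ Bool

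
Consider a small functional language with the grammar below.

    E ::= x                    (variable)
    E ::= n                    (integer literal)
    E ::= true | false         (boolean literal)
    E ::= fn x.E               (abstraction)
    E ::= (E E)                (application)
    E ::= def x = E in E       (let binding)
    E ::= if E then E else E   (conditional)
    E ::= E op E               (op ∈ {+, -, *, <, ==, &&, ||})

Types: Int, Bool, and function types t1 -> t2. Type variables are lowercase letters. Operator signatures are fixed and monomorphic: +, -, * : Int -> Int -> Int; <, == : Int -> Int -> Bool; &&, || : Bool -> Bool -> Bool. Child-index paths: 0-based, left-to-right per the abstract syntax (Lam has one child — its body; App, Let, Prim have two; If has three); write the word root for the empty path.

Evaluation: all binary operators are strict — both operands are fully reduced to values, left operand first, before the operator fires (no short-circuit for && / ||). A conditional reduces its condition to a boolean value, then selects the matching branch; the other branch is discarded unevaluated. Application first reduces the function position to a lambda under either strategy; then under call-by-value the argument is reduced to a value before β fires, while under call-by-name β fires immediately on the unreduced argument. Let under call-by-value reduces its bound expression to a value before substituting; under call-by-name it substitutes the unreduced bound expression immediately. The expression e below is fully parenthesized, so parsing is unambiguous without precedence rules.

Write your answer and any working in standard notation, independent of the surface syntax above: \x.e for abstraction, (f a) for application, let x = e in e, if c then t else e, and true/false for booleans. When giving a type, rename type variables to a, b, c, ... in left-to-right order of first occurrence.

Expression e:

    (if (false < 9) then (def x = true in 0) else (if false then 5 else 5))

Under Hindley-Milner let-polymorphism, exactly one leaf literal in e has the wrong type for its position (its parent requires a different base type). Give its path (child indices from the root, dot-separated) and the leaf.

Answer: 0.0 : false

Working:
  unify Bool ~ Int
  FAIL: mismatch Bool ~ Int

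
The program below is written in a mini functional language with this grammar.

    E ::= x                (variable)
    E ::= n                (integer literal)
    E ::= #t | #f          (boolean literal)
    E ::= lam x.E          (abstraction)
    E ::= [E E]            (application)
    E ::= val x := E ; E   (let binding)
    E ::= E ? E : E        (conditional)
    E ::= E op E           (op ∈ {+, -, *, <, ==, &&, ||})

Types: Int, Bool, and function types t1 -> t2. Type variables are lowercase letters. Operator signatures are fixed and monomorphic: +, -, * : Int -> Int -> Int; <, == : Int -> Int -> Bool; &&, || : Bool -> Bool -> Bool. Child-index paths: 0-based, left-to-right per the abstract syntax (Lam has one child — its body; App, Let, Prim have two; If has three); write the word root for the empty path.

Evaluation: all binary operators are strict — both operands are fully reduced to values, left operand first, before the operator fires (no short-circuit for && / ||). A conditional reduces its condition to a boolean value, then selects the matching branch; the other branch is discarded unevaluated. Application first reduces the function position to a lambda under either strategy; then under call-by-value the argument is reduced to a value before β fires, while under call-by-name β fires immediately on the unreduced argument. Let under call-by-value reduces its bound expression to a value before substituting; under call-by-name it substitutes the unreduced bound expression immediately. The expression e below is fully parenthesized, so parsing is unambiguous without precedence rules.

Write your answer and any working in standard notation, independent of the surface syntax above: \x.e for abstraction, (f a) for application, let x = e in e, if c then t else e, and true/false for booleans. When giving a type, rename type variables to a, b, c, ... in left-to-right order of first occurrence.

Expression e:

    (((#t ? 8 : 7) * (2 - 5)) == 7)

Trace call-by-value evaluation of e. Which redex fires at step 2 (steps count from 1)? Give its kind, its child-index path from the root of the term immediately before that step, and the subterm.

Working:
step 0: (((if true then 8 else 7) * (2 - 5)) == 7)
step 1: [if@0.0] ((8 * (2 - 5)) == 7)
step 2: [delta@0.1] ((8 * -3) == 7)

Answer: delta at 0.1 : (2 - 5)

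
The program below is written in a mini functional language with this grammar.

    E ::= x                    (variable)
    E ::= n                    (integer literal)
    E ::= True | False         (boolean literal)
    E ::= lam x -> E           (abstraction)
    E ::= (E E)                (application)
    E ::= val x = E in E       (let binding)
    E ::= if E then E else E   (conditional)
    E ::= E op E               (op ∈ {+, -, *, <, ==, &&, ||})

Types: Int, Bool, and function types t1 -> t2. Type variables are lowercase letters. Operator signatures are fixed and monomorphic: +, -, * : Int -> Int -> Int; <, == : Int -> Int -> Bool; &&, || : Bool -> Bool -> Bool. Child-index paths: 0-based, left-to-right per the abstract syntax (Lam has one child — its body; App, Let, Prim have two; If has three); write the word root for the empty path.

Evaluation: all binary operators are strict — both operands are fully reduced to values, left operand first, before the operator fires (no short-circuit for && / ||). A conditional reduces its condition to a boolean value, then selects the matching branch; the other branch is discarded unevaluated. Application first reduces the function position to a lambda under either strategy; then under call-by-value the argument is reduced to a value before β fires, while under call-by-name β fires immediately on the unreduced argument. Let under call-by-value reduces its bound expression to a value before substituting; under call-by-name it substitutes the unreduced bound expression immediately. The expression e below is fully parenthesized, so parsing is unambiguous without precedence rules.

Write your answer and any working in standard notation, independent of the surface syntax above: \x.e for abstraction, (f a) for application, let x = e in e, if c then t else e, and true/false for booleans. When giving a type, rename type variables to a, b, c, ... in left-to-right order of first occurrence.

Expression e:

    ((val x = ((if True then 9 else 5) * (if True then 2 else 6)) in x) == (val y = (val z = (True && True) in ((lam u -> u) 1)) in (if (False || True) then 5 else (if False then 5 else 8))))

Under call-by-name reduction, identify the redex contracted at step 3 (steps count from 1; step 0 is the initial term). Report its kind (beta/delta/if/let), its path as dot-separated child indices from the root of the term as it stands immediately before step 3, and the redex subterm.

Trace:
step 0: ((let x = ((if true then 9 else 5) * (if true then 2 else 6)) in x) == (let y = (let z = (true && true) in ((\u.u) 1)) in (if (false || true) then 5 else (if false then 5 else 8))))
step 1: [let@0] (((if true then 9 else 5) * (if true then 2 else 6)) == (let y = (let z = (true && true) in ((\u.u) 1)) in (if (false || true) then 5 else (if false then 5 else 8))))
step 2: [if@0.0] ((9 * (if true then 2 else 6)) == (let y = (let z = (true && true) in ((\u.u) 1)) in (if (false || true) then 5 else (if false then 5 else 8))))
step 3: [if@0.1] ((9 * 2) == (let y = (let z = (true && true) in ((\u.u) 1)) in (if (false || true) then 5 else (if false then 5 else 8))))

Answer: if at 0.1 : (if true then 2 else 6)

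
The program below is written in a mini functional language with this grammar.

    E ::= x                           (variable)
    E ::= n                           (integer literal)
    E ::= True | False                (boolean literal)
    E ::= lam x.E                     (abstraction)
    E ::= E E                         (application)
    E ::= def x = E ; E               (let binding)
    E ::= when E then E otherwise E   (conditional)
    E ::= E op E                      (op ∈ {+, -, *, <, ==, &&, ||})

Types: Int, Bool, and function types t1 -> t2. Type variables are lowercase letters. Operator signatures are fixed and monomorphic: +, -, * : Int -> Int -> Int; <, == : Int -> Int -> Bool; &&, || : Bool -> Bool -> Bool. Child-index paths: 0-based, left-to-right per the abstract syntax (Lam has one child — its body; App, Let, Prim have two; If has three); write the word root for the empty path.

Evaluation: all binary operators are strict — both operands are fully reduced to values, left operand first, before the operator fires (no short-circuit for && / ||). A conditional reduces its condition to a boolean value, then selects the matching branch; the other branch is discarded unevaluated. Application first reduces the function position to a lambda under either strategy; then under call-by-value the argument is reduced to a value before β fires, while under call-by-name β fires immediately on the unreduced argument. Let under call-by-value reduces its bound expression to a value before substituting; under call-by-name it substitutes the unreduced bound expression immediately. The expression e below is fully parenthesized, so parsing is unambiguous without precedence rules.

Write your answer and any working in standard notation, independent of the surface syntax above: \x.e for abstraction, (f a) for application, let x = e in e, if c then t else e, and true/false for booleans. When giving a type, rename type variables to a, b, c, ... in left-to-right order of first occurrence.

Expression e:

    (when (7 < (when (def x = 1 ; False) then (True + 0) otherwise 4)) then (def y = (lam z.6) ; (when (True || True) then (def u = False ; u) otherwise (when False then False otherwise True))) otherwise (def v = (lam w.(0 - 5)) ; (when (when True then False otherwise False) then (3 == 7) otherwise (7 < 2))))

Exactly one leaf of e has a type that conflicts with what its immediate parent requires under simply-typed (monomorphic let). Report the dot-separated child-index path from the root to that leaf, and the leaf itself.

Trace:
  unify Int ~ Int
let x : Int
  unify Bool ~ Bool
  unify Bool ~ Int
  FAIL: mismatch Bool ~ Int

Answer: 0.1.1.0 : true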